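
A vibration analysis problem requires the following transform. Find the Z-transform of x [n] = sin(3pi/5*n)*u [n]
Z{sin(w0*n)*u[n]} = z*sin(w0)/(z^2-2z*cos(w0)+1)
With w0 = 3pi/5: X(z) = z*sin(3pi/5)/(z^2-2z*cos(3pi/5)+1)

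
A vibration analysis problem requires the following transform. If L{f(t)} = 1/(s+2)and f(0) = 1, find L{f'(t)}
L{f'(t)} = s·F(s) - f(0) = s/(s + 2) - 1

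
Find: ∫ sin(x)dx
Using standard integral: ∫ sin(x) dx = -cos(x) + C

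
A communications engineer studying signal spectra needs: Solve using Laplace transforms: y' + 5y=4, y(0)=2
Take L of both sides: sY(s) - 2 + 5Y(s)=4/s
Y(s)(s + 5)=4/s + 2
Y(s)=4/(s(s + 5)) + 2/(s + 5)
Partial fractions: 4/(s(s + 5))=(4/5)/s - (4/5)/(s + 5)
So Y(s)=(4/5)/s + (6/5)/(s + 5)
Inverse transform (L^(-1){1/s}=1, L^(-1){1/(s + 5)}=e^(-5t)):

Answer: y(t)=4/5 + (6/5)·e^(-5t)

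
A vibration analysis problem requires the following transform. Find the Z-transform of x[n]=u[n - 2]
Using the time-shift property: Z{u[n-2]}=z^(-2)*z/(z-1)
=z^(-1)/(z-1)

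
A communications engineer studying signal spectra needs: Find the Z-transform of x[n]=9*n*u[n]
Z{n * u[n]}=z/(z-1)^2
By linearity: Z{9 * n * u[n]}=9z/(z-1)^2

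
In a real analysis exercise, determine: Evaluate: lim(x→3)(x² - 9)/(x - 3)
Factor: (x² - 9)=(x-3)(x+3)
Cancel (x-3): lim(x→3) (x+3)=6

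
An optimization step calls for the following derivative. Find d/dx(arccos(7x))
d/dx[arccos(u)] = -u'/√(1-u²), u = 7x, u' = 7

Answer: -7/√(1 - 49x²)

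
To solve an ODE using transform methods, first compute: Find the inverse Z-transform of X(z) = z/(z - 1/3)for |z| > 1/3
Standard pair: z/(z-a) <-> a^n * u[n] for causal signals
With a=1/3: x[n]=(1/3)^n * u[n]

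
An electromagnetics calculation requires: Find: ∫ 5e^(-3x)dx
Since d/dx[e^(-3x)] = -3e^(-3x), we get -5/3 e^(-3x) + C

Answer: (-5/3)e^(-3x) + C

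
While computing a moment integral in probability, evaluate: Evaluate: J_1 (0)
J_n(0) = 0 for all n > 0 (Bessel function of first kind)
J_1(0) = 0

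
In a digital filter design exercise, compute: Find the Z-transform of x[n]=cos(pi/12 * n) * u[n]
Z{cos(w0*n)*u[n]}=z(z - cos(w0))/(z^2-2z*cos(w0)+1)
With w0=pi/12: X(z)=z(z - cos(pi/12))/(z^2-2z*cos(pi/12)+1)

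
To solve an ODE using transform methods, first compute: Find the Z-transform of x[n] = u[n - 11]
Using the time-shift property: Z{u[n-11]} = z^(-11) * z/(z-1)
= z^(-10)/(z-1)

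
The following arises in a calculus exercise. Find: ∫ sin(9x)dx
Using substitution u=9x: ∫ sin(u) du/9=-cos(u)/9 + C

Answer: (-1/9)cos(9x) + C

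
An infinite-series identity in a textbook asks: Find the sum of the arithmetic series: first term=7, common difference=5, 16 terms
Last term: a_n = 7 + (16 - 1)·5 = 82
Sum = n(a_1 + a_n)/2 = 16(7 + 82)/2 = 712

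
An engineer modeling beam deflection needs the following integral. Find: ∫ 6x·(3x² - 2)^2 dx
Let u = 3x² - 2, du = 6x dx
∫ u^2 du = u^3/3+C

Answer: (3x² - 2)^3/3+C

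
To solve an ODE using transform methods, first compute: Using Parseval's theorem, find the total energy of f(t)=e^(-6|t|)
Parseval's theorem: E=integral |f(t)|^2 dt=(1/2pi) integral |F(omega)|^2 domega
E=integral_{-inf}^{inf} e^(-12|t|) dt=2*integral_0^inf e^(-12t) dt=2/(2*6)=1/6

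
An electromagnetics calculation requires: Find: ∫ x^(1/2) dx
Power rule: ∫ x^(1/2) dx=x^(3/2)/(3/2)+C

Answer: (2/3)·x^(3/2)+C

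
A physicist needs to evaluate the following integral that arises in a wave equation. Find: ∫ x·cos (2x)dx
By parts: u = x, dv = cos(2x) dx
du = dx, v = sin(2x)/2
= x·sin(2x)/2 + cos(2x)/2² + C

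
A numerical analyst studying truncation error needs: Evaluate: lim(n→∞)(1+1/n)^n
This is the definition of e^1: lim(1 + 1/n)^n = e^1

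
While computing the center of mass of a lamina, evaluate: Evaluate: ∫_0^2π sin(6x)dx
Antiderivative: -cos(6x)/6
Evaluate at bounds: [-cos(6·2π)/6] - [-cos(6·0)/6]
= (-(1)+(1))/6 = 0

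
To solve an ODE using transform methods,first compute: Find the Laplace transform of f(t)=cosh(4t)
L{cosh(at)}=s/(s²-a²)
L{cosh(4t)}=s/(s²-16)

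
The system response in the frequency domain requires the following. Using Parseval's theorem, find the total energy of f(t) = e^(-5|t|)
Parseval's theorem: E=integral |f(t)|^2 dt=(1/2pi) integral |F(omega)|^2 domega
E=integral_{-inf}^{inf} e^(-10|t|) dt=2 * integral_0^inf e^(-10t) dt=2/(2 * 5)=1/5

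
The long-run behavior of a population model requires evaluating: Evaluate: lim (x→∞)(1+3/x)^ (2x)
Rewrite as [(1 + 3/x)^x]^2.
lim(1 + 3/x)^x = e^3, so limit = (e^3)^2 = e^6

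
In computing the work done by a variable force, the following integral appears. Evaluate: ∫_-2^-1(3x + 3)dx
Step 1: Find antiderivative F(x) = (3/2)x^2+3x
Step 2: F(-1) - F(-2) = -3/2 - (0) = -3/2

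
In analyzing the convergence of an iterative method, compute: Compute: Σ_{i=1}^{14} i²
Using formula: Σ i^2 = n(n+1)(2n+1)/6 = 14·15·29/6 = 1015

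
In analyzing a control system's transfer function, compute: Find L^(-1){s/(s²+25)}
L^(-1){s/(s²+w²)}=cos(wt)
Here w=5

Answer: cos(5t)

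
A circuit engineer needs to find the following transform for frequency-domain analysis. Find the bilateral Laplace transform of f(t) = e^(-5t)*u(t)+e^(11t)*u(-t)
For e^(-5t)*u(t): L=1/(s + 5), Re(s) > -5
For e^(11t)*u(-t): L=-1/(s-11), Re(s) < 11
Combined: F(s)=1/(s + 5) - 1/(s-11), -5 < Re(s) < 11

Answer: 1/(s + 5) - 1/(s-11), ROC: -5 < Re(s) < 11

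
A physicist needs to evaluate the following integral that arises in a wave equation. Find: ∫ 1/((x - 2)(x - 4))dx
Partial fractions: 1/((x-2)(x-4))=A/(x-2)+B/(x-4)
A=-1/2, B=1/2
∫ [-1/2· 1/(x-2)+1/2· 1/(x-4)] dx
=(1/2)[ln|x-4| - ln|x-2|]+C

Answer: (1/2)·ln|(x-4)/(x-2)|+C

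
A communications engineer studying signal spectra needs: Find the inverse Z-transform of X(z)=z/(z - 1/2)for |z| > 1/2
Standard pair: z/(z-a) <-> a^n * u[n] for causal signals
With a = 1/2: x[n] = (1/2)^n * u[n]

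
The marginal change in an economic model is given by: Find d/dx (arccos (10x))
d/dx[arccos(u)]=-u'/√(1-u²), u=10x, u'=10

Answer: -10/√(1-100x²)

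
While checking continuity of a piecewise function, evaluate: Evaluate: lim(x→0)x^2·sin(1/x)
Squeeze theorem: -|x^2| ≤ x^2·sin(1/x) ≤ |x^2|
Since x^2 → 0 as x → 0, by squeeze theorem the limit is 0

Answer: 0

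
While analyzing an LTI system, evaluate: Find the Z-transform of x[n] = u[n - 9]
Using the time-shift property: Z{u[n-9]}=z^(-9) * z/(z-1)
=z^(-8)/(z-1)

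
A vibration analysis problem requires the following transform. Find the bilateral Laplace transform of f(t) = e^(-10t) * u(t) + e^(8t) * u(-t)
For e^(-10t) * u(t): L = 1/(s+10), Re(s) > -10
For e^(8t) * u(-t): L = -1/(s-8), Re(s) < 8
Combined: F(s) = 1/(s+10)-1/(s-8), -10 < Re(s) < 8

Answer: 1/(s+10)-1/(s-8), ROC: -10 < Re(s) < 8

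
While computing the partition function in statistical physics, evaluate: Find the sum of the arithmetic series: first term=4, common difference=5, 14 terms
Last term: a_n=4 + (14 - 1)·5=69
Sum=n(a_1 + a_n)/2=14(4 + 69)/2=511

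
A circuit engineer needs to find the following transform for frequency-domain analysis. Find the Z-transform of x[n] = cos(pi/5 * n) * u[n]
Z{cos(w0 * n) * u[n]}=z(z - cos(w0))/(z^2-2z * cos(w0)+1)
With w0=pi/5: X(z)=z(z - cos(pi/5))/(z^2-2z * cos(pi/5)+1)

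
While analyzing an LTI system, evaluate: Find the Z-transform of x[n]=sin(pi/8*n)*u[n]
Z{sin(w0*n)*u[n]}=z*sin(w0)/(z^2-2z*cos(w0)+1)
With w0=pi/8: X(z)=z*sin(pi/8)/(z^2-2z*cos(pi/8)+1)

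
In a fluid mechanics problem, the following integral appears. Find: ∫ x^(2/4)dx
Power rule: ∫ x^(1/2) dx = x^(3/2)/(3/2)+C

Answer: (2/3)·x^(3/2)+C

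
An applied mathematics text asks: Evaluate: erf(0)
erf(0)=0 (error function is odd and erf(0)=0 by definition)

Answer: 0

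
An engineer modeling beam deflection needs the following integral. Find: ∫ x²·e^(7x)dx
Integration by parts twice:
First: u = x², dv = e^(7x) dx => x²e^(7x)/7 - (2/7)∫ xe^(7x) dx
Second (∫ xe^(7x) dx): xe^(7x)/7 - e^(7x)/49
Combining: e^(7x)(x²/7 - 2x/49 + 2/343) + C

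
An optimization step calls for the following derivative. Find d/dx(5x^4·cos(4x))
Product rule: (fg)'=f'g+fg'
f=5x^4, f'=20x^3
g=cos(4x), g'=-4·sin(4x)

Answer: 20x^3·cos(4x)-20x^4·sin(4x)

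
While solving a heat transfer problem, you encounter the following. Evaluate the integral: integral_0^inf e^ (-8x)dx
integral_0^inf e^(-8x) dx = [-1/8*e^(-8x)]_0^inf
= 0 - (-1/8) = 1/8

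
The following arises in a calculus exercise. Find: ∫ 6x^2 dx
Using power rule: ∫ 6x^2 dx=6/3 x^3 + C=2x^3 + C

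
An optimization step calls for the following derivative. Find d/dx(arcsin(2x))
d/dx[arcsin(u)]=u'/√(1-u²), u=2x, u'=2

Answer: 2/√(1 - 4x²)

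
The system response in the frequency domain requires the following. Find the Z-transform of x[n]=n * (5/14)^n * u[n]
Using the property Z{n*a^n*u[n]} = az/(z-a)^2
With a = 5/14: X(z) = (5/14)z/(z - 5/14)^2, |z| > 5/14

Answer: (5/14)z/(z - 5/14)^2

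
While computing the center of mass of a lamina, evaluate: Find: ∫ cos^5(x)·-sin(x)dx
Let u = cos(x), du = -sin(x) dx
∫ u^5 du = u^6/6+C

Answer: cos^6(x)/6+C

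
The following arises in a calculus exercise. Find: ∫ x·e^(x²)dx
Let u = x², du = 2x dx
∫ (1/2)e^u du = e^u/2+C

Answer: e^(x²)/2+C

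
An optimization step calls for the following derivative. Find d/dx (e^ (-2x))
Chain rule: d/dx[e^u]=e^u · u' where u=-2x
u'=-2

Answer: -2·e^(-2x)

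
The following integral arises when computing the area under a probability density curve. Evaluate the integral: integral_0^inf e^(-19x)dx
integral_0^inf e^(-19x) dx=[-1/19 * e^(-19x)]_0^inf
=0 - (-1/19)=1/19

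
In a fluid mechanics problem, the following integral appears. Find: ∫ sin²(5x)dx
Using identity sin²(u) = (1 - cos(2u))/2:
∫ (1 - cos(10x))/2 dx = x/2 - sin(10x)/20 + C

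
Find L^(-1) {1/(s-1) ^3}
L^(-1){1/(s-a)^n} = t^(n-1)·e^(at)/(n-1)!
Here a = 1, n = 3: t^2·e^(t)/2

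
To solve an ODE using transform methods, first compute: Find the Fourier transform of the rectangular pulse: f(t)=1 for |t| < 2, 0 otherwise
F(omega)=integral from -2 to 2 of e^(-j * omega * t) dt
=2 * sin(2 * omega)/omega=4 * sinc(2 * omega/pi)

Answer: 2 * sin(2 * omega)/omega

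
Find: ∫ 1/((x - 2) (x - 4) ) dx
Partial fractions: 1/((x-2)(x-4)) = A/(x-2)+B/(x-4)
A = -1/2, B = 1/2
∫ [-1/2· 1/(x-2)+1/2· 1/(x-4)] dx
= (1/2)[ln|x-4| - ln|x-2|]+C

Answer: (1/2)·ln|(x-4)/(x-2)|+C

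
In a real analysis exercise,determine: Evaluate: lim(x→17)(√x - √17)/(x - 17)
Multiply by conjugate (√x + √17)/(√x + √17):
=(x - 17)/((x - 17)(√x + √17))=1/(√x + √17)
As x → 17: 1/(2√17)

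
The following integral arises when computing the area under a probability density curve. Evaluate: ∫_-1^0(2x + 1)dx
Step 1: Find antiderivative F(x)=x^2 + x
Step 2: F(0) - F(-1)=0 - (0)=0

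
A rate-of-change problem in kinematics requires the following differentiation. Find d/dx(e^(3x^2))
Chain rule: d/dx[e^u]=e^u · u' where u=3x^2
u'=6x

Answer: 6x·e^(3x^2)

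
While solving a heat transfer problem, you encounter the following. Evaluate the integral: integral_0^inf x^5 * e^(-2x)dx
This is a Gamma integral. Substitute u = 2x (du = 2 dx):
integral_0^inf x^5*e^(-2x) dx = (1/2^6) integral_0^inf u^5*e^(-u) du
= Gamma(6)/2^6 = 5!/2^6 = 120/64

Answer: 15/8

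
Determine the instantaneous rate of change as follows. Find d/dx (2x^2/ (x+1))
Quotient rule: (f/g)'=(f'g - fg')/g²
f=2x^2, f'=4x
g=x+1, g'=1

Answer: (4x·(x+1)-2x^2)/(x+1)²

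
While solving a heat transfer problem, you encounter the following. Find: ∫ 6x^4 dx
Using power rule: ∫ 6x^4 dx = 6/5 x^5+C = (6/5)x^5+C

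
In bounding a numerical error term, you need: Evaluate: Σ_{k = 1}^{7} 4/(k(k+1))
Partial fractions: 4/(k(k+1)) = 4/k - 4/(k+1)
Telescoping sum: 4(1-1/8) = 4·7/8

Answer: 7/2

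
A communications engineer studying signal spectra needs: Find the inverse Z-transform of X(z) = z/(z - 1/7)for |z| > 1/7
Standard pair: z/(z-a) <-> a^n * u[n] for causal signals
With a = 1/7: x[n] = (1/7)^n * u[n]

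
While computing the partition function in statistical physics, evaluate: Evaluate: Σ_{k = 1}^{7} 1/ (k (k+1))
Partial fractions: 1/(k(k+1)) = 1/k - 1/(k+1)
Telescoping sum: 1(1-1/8) = 1·7/8

Answer: 7/8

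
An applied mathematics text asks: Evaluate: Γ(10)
Γ(n) = (n-1)! for positive integers
Γ(10) = 9! = 362880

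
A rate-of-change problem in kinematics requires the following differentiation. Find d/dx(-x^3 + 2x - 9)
Power rule: d/dx(ax^n)=n·a·x^(n-1)
Term by term: -3·x^2 + 2

Answer: -3x^2 + 2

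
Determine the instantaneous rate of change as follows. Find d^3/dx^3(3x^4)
Apply power rule 3 times:
d^1: 12x^3
d^2: 36x^2
d^3: 72x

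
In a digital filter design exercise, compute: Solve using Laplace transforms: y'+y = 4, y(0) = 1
Take L of both sides: sY(s) - 1 + Y(s)=4/s
Y(s)(s + 1)=4/s + 1
Y(s)=4/(s(s + 1)) + 1/(s + 1)
Partial fractions: 4/(s(s + 1))=4/s - 4/(s + 1)
So Y(s)=4/s - 3/(s + 1)
Inverse transform (L^(-1){1/s}=1, L^(-1){1/(s + 1)}=e^(-t)):

Answer: y(t)=4 - 3·e^(-t)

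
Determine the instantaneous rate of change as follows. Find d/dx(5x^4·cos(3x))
Product rule: (fg)' = f'g+fg'
f = 5x^4, f' = 20x^3
g = cos(3x), g' = -3·sin(3x)

Answer: 20x^3·cos(3x)-15x^4·sin(3x)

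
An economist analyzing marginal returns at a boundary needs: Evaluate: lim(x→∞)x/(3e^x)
Apply L'Hôpital 1 times (∞/∞ each time):
Eventually get 1!/(3e^x) → 0

Answer: 0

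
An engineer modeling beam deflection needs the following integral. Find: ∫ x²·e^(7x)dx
Integration by parts twice:
First: u=x², dv=e^(7x) dx => x²e^(7x)/7 - (2/7)∫ xe^(7x) dx
Second (∫ xe^(7x) dx): xe^(7x)/7 - e^(7x)/49
Combining: e^(7x)(x²/7-2x/49+2/343)+C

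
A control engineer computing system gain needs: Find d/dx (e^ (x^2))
Chain rule: d/dx[e^u]=e^u · u' where u=x^2
u'=2x

Answer: 2x·e^(x^2)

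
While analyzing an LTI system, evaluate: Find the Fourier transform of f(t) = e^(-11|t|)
Using the standard pair: F{e^(-a|t|)}=2a/(a^2+omega^2)
With a=11: F(omega)=22/(121+omega^2)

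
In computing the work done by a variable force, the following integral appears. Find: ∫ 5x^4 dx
Using power rule: ∫ 5x^4 dx = 5/5 x^5 + C = x^5 + C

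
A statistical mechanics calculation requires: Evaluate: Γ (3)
Γ(n)=(n-1)! for positive integers
Γ(3)=2!=2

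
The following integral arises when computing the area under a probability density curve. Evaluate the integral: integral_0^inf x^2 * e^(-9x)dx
This is a Gamma integral. Substitute u=9x (du=9 dx):
integral_0^inf x^2 * e^(-9x) dx=(1/9^3) integral_0^inf u^2 * e^(-u) du
=Gamma(3)/9^3=2!/9^3=2/729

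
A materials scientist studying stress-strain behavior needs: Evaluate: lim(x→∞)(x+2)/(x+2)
Divide numerator and denominator by x:
lim (1 + 2/x)/(1 + 2/x) = 1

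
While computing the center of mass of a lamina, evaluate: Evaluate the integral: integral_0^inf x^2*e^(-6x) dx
This is a Gamma integral. Substitute u=6x (du=6 dx):
integral_0^inf x^2 * e^(-6x) dx=(1/6^3) integral_0^inf u^2 * e^(-u) du
=Gamma(3)/6^3=2!/6^3=2/216

Answer: 1/108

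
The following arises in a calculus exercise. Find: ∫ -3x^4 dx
Using power rule: ∫ -3x^4 dx = -3/5 x^5 + C = (-3/5)x^5 + C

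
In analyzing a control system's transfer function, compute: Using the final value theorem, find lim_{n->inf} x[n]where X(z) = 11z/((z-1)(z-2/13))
Final value theorem: lim x[n] = lim_{z->1} (z-1) * X(z)
(z-1) * X(z) = 11z/(z-2/13)
As z->1: 11/(1-2/13) = 11/(11/13) = 13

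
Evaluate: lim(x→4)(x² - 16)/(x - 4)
Factor: (x² - 16) = (x-4)(x+4)
Cancel (x-4): lim(x→4) (x+4) = 8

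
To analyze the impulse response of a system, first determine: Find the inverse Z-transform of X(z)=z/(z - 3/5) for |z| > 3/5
Standard pair: z/(z-a) <-> a^n*u[n] for causal signals
With a = 3/5: x[n] = (3/5)^n*u[n]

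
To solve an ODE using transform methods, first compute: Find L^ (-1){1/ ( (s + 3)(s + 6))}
Partial fractions: 1/((s+3)(s+6))=A/(s+3)+B/(s+6)
Cover-up: A=1/(s+6)|_{s=-3}=1/3; B=1/(s+3)|_{s=-6}=-1/3
L^(-1)=(1/3)e^(-3t) - (1/3)e^(-6t)

Answer: (1/3)(e^(-3t) - e^(-6t))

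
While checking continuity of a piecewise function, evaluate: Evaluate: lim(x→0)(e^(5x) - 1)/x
L'Hôpital (0/0): lim 5e^(5x)/1 = 5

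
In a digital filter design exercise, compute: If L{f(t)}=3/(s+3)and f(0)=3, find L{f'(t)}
L{f'(t)} = s·F(s) - f(0) = 3s/(s+3)-3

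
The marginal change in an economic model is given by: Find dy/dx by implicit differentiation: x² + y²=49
Differentiate both sides: 2x+2y·(dy/dx)=0
Solve: dy/dx=-2x/(2y)=-x/y

Answer: dy/dx=-x/y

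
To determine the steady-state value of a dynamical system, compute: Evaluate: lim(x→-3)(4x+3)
Polynomial is continuous, so substitute x=-3:
4·(-3) + 3=-9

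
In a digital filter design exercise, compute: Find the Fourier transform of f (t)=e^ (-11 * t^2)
The Fourier transform of a Gaussian e^(-a * t^2) is sqrt(pi/a) * e^(-omega^2/(4a)).
With a = 11: F(omega) = sqrt(pi/11) * e^(-omega^2/44)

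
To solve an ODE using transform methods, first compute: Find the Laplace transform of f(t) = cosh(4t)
L{cosh(at)}=s/(s²-a²)
L{cosh(4t)}=s/(s²-16)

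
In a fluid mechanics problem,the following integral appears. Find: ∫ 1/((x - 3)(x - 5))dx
Partial fractions: 1/((x-3)(x-5))=A/(x-3)+B/(x-5)
A=-1/2, B=1/2
∫ [-1/2· 1/(x-3)+1/2· 1/(x-5)] dx
=(1/2)[ln|x-5| - ln|x-3|]+C

Answer: (1/2)·ln|(x-5)/(x-3)|+C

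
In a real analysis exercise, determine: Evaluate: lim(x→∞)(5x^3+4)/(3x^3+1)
Divide numerator and denominator by x^3:
lim (5 + 4/x^3)/(3 + 1/x^3)=5/3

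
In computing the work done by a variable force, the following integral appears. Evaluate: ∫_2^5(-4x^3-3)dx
Step 1: Find antiderivative F(x) = -x^4 - 3x
Step 2: F(5) - F(2) = -640 - (-22) = -618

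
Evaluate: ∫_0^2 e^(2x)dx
Antiderivative: (1/2)e^(2x)
Evaluate: (1/2)(e^4 - 1)

Answer: (e^4 - 1)/2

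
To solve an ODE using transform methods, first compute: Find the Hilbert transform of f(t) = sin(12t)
The Hilbert transform shifts each frequency component by -pi/2.
H{sin(wt)} = -cos(wt)
With w = 12: H{sin(12t)} = -cos(12t)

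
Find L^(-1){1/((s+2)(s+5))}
Partial fractions: 1/((s + 2)(s + 5)) = A/(s + 2) + B/(s + 5)
Cover-up: A = 1/(s + 5)|_{s = -2} = 1/3; B = 1/(s + 2)|_{s = -5} = -1/3
L^(-1) = (1/3)e^(-2t) - (1/3)e^(-5t)

Answer: (1/3)(e^(-2t) - e^(-5t))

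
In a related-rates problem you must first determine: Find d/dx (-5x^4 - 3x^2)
Power rule: d/dx(ax^n) = n·a·x^(n-1)
Term by term: -20·x^3 - 6·x

Answer: -20x^3 - 6x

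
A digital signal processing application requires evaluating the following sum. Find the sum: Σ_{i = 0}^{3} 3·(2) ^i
Geometric series: S = a(1 - r^n)/(1 - r)
a = 3, r = 2, n = 4
S = 3(1-16)/-1 = 45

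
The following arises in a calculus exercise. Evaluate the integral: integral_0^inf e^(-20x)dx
integral_0^inf e^(-20x) dx = [-1/20 * e^(-20x)]_0^inf
= 0 - (-1/20) = 1/20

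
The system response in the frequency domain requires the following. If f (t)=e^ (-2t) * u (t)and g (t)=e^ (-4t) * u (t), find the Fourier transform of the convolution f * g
By the convolution theorem: F{f * g} = F(omega) * G(omega)
F(omega) = 1/(2 + j * omega), G(omega) = 1/(4 + j * omega)
F{f * g} = 1/((2 + j * omega)(4 + j * omega))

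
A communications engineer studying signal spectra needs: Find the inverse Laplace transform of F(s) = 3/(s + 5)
L^(-1){3/(s-a)} = c·e^(at)
Here a = -5, c = 3

Answer: 3e^(-5t)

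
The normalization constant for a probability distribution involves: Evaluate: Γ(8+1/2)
Γ(n + 1/2) = (2n)!√π/(4^n·n!)
= 20922789888000√π/(65536·40320) = (2027025/256)·√π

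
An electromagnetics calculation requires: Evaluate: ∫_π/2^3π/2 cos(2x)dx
Antiderivative: sin(2x)/2
Evaluate at bounds: [sin(2·3π/2)/2] - [sin(2·π/2)/2]
=((0) - (0))/2=0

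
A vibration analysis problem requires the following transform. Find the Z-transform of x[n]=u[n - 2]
Using the time-shift property: Z{u[n-2]}=z^(-2) * z/(z-1)
=z^(-1)/(z-1)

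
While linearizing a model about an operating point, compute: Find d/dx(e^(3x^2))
Chain rule: d/dx[e^u]=e^u · u' where u=3x^2
u'=6x

Answer: 6x·e^(3x^2)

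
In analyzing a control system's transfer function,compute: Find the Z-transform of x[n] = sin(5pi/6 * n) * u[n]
Z{sin(w0*n)*u[n]} = z*sin(w0)/(z^2 - 2z*cos(w0) + 1)
With w0 = 5pi/6: X(z) = z*sin(5pi/6)/(z^2 - 2z*cos(5pi/6) + 1)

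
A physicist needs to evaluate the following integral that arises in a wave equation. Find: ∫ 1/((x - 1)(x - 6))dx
Partial fractions: 1/((x-1)(x-6))=A/(x-1)+B/(x-6)
A=-1/5, B=1/5
∫ [-1/5· 1/(x-1)+1/5· 1/(x-6)] dx
=(1/5)[ln|x-6| - ln|x-1|]+C

Answer: (1/5)·ln|(x-6)/(x-1)|+C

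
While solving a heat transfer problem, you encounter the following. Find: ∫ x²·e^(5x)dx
Integration by parts twice:
First: u = x², dv = e^(5x) dx => x²e^(5x)/5 - (2/5)∫ xe^(5x) dx
Second (∫ xe^(5x) dx): xe^(5x)/5 - e^(5x)/25
Combining: e^(5x)(x²/5 - 2x/25 + 2/125) + C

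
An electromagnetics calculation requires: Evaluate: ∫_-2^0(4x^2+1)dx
Step 1: Find antiderivative F(x)=(4/3)x^3+x
Step 2: F(0) - F(-2)=0 - (-38/3)=38/3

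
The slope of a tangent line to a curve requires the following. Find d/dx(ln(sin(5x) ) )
Chain rule: d/dx[ln(u)]=u'/u where u=sin(5x)
u'=5cos(5x)

Answer: (5cos(5x))/(sin(5x))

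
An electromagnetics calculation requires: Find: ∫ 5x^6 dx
Using power rule: ∫ 5x^6 dx = 5/7 x^7 + C = (5/7)x^7 + C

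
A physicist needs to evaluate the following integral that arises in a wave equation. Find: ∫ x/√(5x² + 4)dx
Let u = 5x² + 4, du = 10x dx
∫ (1/10)·u^(-1/2) du = √u/5 + C

Answer: √(5x² + 4)/5 + C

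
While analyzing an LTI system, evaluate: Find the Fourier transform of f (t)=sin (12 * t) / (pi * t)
sin(W*t)/(pi*t)=(W/pi)*sinc(W*t/pi) is the impulse response of the ideal low-pass filter with cutoff W (here W=12).
Its Fourier transform is a rectangular function:
F(omega)=1 for |omega| < 12, 0 otherwise

Answer: rect(omega/24) [i.e., 1 for |omega| < 12, 0 otherwise]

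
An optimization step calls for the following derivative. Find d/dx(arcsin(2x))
d/dx[arcsin(u)]=u'/√(1-u²), u=2x, u'=2

Answer: 2/√(1-4x²)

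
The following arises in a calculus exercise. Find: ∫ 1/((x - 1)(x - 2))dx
Partial fractions: 1/((x-1)(x-2)) = A/(x-1)+B/(x-2)
A = -1, B = 1
∫ [-1· 1/(x-1)+1· 1/(x-2)] dx
= (1)[ln|x-2| - ln|x-1|]+C

Answer: ln|(x-2)/(x-1)|+C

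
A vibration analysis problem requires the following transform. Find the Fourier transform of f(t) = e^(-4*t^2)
The Fourier transform of a Gaussian e^(-a*t^2) is sqrt(pi/a)*e^(-omega^2/(4a)).
With a = 4: F(omega) = sqrt(pi)/2*e^(-omega^2/16)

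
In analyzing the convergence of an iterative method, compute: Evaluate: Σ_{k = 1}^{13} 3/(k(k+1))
Partial fractions: 3/(k(k + 1)) = 3/k - 3/(k + 1)
Telescoping sum: 3(1 - 1/14) = 3·13/14

Answer: 39/14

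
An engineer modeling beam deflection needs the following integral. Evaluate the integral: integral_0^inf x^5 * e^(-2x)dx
This is a Gamma integral. Substitute u=2x (du=2 dx):
integral_0^inf x^5 * e^(-2x) dx=(1/2^6) integral_0^inf u^5 * e^(-u) du
=Gamma(6)/2^6=5!/2^6=120/64

Answer: 15/8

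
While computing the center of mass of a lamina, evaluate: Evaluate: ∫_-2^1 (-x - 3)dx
Step 1: Find antiderivative F(x)=(-1/2)x^2-3x
Step 2: F(1) - F(-2)=-7/2 - (4)=-15/2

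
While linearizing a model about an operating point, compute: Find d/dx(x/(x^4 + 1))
Quotient rule: (f/g)'=(f'g - fg')/g²
f=x, f'=1
g=x^4 + 1, g'=4x^3

Answer: (1·(x^4 + 1) - 4x^4)/(x^4 + 1)²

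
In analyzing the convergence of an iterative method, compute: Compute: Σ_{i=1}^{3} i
Using formula: Σ i^1=n(n + 1)/2=3·4/2=6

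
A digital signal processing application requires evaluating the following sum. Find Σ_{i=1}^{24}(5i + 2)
= 5·Σ i + 2·24 = 5·300 + 48 = 1548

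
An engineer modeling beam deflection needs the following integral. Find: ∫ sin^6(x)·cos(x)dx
Let u = sin(x), du = cos(x) dx
∫ u^6 du = u^7/7 + C

Answer: sin^7(x)/7 + C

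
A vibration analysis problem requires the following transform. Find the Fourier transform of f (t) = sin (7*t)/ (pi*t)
sin(W*t)/(pi*t)=(W/pi)*sinc(W*t/pi) is the impulse response of the ideal low-pass filter with cutoff W (here W=7).
Its Fourier transform is a rectangular function:
F(omega)=1 for |omega| < 7, 0 otherwise

Answer: rect(omega/14) [i.e., 1 for |omega| < 7, 0 otherwise]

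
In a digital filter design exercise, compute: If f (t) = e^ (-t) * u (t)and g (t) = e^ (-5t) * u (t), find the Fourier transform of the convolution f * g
By the convolution theorem: F{f * g}=F(omega) * G(omega)
F(omega)=1/(1+j * omega), G(omega)=1/(5+j * omega)
F{f * g}=1/((1+j * omega)(5+j * omega))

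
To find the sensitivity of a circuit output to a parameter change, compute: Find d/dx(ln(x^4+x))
Chain rule: d/dx[ln(u)] = u'/u where u = x^4+x
u' = 4x^3+1

Answer: (4x^3+1)/(x^4+x)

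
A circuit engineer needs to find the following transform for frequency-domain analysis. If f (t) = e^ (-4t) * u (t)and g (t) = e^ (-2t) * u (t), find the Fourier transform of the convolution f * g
By the convolution theorem: F{f * g}=F(omega) * G(omega)
F(omega)=1/(4+j * omega), G(omega)=1/(2+j * omega)
F{f * g}=1/((4+j * omega)(2+j * omega))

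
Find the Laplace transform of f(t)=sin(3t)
L{sin(wt)}=w/(s² + w²)
L{sin(3t)}=3/(s² + 9)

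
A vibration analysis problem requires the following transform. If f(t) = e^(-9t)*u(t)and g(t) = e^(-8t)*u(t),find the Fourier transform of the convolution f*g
By the convolution theorem: F{f*g} = F(omega)*G(omega)
F(omega) = 1/(9+j*omega), G(omega) = 1/(8+j*omega)
F{f*g} = 1/((9+j*omega)(8+j*omega))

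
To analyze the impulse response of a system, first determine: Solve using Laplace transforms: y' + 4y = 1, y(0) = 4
Take L of both sides: sY(s)-4+4Y(s)=1/s
Y(s)(s+4)=1/s+4
Y(s)=1/(s(s+4))+4/(s+4)
Partial fractions: 1/(s(s+4))=(1/4)/s - (1/4)/(s+4)
So Y(s)=(1/4)/s+(15/4)/(s+4)
Inverse transform (L^(-1){1/s}=1, L^(-1){1/(s+4)}=e^(-4t)):

Answer: y(t)=1/4+(15/4)·e^(-4t)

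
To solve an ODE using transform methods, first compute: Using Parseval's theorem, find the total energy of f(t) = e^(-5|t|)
Parseval's theorem: E = integral |f(t)|^2 dt = (1/2pi) integral |F(omega)|^2 domega
E = integral_{-inf}^{inf} e^(-10|t|) dt = 2*integral_0^inf e^(-10t) dt = 2/(2*5) = 1/5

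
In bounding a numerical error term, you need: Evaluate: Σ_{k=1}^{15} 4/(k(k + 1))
Partial fractions: 4/(k(k+1)) = 4/k - 4/(k+1)
Telescoping sum: 4(1-1/16) = 4·15/16

Answer: 15/4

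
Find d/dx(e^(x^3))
Chain rule: d/dx[e^u]=e^u · u' where u=x^3
u'=3x^2

Answer: 3x^2·e^(x^3)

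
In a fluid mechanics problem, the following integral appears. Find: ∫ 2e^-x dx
Since d/dx[e^-x] = - e^-x, we get -2e^-x+C

Answer: -2e^-x+C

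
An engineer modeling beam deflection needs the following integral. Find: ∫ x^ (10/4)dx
Power rule: ∫ x^(5/2) dx = x^(7/2)/(7/2) + C

Answer: (2/7)·x^(7/2) + C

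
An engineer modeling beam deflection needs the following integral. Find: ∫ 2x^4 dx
Using power rule: ∫ 2x^4 dx=2/5 x^5+C=(2/5)x^5+C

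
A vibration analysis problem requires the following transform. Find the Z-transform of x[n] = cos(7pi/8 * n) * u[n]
Z{cos(w0*n)*u[n]}=z(z - cos(w0))/(z^2-2z*cos(w0)+1)
With w0=7pi/8: X(z)=z(z - cos(7pi/8))/(z^2-2z*cos(7pi/8)+1)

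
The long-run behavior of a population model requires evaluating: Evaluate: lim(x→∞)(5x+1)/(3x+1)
Divide numerator and denominator by x:
lim (5+1/x)/(3+1/x)=5/3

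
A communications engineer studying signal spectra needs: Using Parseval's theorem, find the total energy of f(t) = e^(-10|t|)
Parseval's theorem: E=integral |f(t)|^2 dt=(1/2pi) integral |F(omega)|^2 domega
E=integral_{-inf}^{inf} e^(-20|t|) dt=2 * integral_0^inf e^(-20t) dt=2/(2 * 10)=1/10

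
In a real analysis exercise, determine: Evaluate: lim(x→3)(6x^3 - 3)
Polynomial is continuous, so substitute x=3:
6·3^3 - 3=159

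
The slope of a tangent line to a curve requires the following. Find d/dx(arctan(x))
d/dx[arctan(u)]=u'/(1+u²), u=x, u'=1

Answer: 1/(1+x²)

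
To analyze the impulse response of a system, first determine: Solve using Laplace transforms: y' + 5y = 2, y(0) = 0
Take L of both sides: sY(s)-0+5Y(s) = 2/s
Y(s)(s+5) = 2/s+0
Y(s) = 2/(s(s+5))+0/(s+5)
Partial fractions: 2/(s(s+5)) = (2/5)/s - (2/5)/(s+5)
So Y(s) = (2/5)/s - (2/5)/(s+5)
Inverse transform (L^(-1){1/s} = 1, L^(-1){1/(s+5)} = e^(-5t)):

Answer: y(t) = 2/5 - (2/5)·e^(-5t)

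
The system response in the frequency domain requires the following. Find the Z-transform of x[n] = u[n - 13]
Using the time-shift property: Z{u[n-13]}=z^(-13)*z/(z-1)
=z^(-12)/(z-1)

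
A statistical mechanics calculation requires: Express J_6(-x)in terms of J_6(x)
For integer n: J_n(-x) = (-1)^n J_n(x)
With n = 6: J_6(-x) = (-1)^6 J_6(x) = J_6(x)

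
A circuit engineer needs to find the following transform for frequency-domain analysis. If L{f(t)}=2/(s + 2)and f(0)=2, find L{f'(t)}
L{f'(t)} = s·F(s) - f(0) = 2s/(s+2)-2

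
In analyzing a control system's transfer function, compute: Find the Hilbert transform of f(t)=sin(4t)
The Hilbert transform shifts each frequency component by -pi/2.
H{sin(wt)} = -cos(wt)
With w = 4: H{sin(4t)} = -cos(4t)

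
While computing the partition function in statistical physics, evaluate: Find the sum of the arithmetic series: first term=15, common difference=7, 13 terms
Last term: a_n = 15 + (13 - 1)·7 = 99
Sum = n(a_1 + a_n)/2 = 13(15 + 99)/2 = 741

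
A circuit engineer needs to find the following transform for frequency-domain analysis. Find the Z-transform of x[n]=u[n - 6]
Using the time-shift property: Z{u[n-6]} = z^(-6) * z/(z-1)
= z^(-5)/(z-1)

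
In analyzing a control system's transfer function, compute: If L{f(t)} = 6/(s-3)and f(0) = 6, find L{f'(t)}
L{f'(t)} = s·F(s) - f(0) = 6s/(s-3)-6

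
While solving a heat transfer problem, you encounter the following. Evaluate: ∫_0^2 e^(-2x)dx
Antiderivative: (1/(-2))e^(-2x)
Evaluate: (1/(-2))(e^-4-1)

Answer: (e^-4-1)/(-2)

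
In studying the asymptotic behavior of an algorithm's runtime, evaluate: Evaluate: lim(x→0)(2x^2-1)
Polynomial is continuous, so substitute x=0:
2·0^2 - 1=-1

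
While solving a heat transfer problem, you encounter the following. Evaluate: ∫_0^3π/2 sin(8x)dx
Antiderivative: -cos(8x)/8
Evaluate at bounds: [-cos(8·3π/2)/8] - [-cos(8·0)/8]
=(-(1)+(1))/8=0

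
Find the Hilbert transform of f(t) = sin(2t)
The Hilbert transform shifts each frequency component by -pi/2.
H{sin(wt)}=-cos(wt)
With w=2: H{sin(2t)}=-cos(2t)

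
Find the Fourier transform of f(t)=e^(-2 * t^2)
The Fourier transform of a Gaussian e^(-a * t^2) is sqrt(pi/a) * e^(-omega^2/(4a)).
With a=2: F(omega)=sqrt(pi/2) * e^(-omega^2/8)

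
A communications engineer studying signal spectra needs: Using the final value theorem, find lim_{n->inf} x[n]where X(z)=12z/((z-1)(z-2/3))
Final value theorem: lim x[n] = lim_{z->1} (z-1)*X(z)
(z-1)*X(z) = 12z/(z-2/3)
As z->1: 12/(1-2/3) = 12/(1/3) = 36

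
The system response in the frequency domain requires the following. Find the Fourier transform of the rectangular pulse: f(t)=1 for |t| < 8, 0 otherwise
F(omega) = integral from -8 to 8 of e^(-j * omega * t) dt
= 2 * sin(8 * omega)/omega = 16 * sinc(8 * omega/pi)

Answer: 2 * sin(8 * omega)/omega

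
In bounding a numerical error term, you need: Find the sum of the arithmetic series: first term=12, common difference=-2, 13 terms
Last term: a_n=12+(13-1)·-2=-12
Sum=n(a_1+a_n)/2=13(12+(-12))/2=0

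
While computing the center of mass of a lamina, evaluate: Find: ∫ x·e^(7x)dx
Integration by parts: u=x, dv=e^(7x) dx
du=dx, v=e^(7x)/7
=x·e^(7x)/7 - ∫ e^(7x)/7 dx
=x·e^(7x)/7 - e^(7x)/49+C

Answer: e^(7x)(x/7-1/49)+C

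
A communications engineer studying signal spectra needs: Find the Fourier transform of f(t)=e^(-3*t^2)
The Fourier transform of a Gaussian e^(-a*t^2) is sqrt(pi/a)*e^(-omega^2/(4a)).
With a=3: F(omega)=sqrt(pi/3)*e^(-omega^2/12)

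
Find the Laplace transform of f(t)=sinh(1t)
L{sinh(at)}=a/(s²-a²)
L{sinh(1t)}=1/(s²-1)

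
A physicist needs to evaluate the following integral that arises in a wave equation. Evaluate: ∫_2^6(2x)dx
Step 1: Find antiderivative F(x) = x^2
Step 2: F(6) - F(2) = 36 - (4) = 32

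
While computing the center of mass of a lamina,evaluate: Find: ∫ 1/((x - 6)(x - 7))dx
Partial fractions: 1/((x-6)(x-7)) = A/(x-6) + B/(x-7)
A = -1, B = 1
∫ [-1· 1/(x-6) + 1· 1/(x-7)] dx
= (1)[ln|x-7| - ln|x-6|] + C

Answer: ln|(x-7)/(x-6)| + C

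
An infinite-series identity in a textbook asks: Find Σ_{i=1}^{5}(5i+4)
=5·Σ i + 4·5=5·15 + 20=95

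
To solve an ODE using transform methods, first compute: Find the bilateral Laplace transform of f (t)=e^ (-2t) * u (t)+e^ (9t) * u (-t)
For e^(-2t)*u(t): L=1/(s+2), Re(s) > -2
For e^(9t)*u(-t): L=-1/(s-9), Re(s) < 9
Combined: F(s)=1/(s+2)-1/(s-9), -2 < Re(s) < 9

Answer: 1/(s+2)-1/(s-9), ROC: -2 < Re(s) < 9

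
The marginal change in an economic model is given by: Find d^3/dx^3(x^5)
Apply power rule 3 times:
d^1: 5x^4
d^2: 20x^3
d^3: 60x^2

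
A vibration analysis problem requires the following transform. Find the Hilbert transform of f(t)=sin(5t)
The Hilbert transform shifts each frequency component by -pi/2.
H{sin(wt)} = -cos(wt)
With w = 5: H{sin(5t)} = -cos(5t)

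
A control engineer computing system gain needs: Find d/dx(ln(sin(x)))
Chain rule: d/dx[ln(u)] = u'/u where u = sin(x)
u' = cos(x)

Answer: (cos(x))/(sin(x))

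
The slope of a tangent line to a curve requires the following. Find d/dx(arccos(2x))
d/dx[arccos(u)]=-u'/√(1-u²), u=2x, u'=2

Answer: -2/√(1 - 4x²)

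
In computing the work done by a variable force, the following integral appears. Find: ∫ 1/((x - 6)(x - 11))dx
Partial fractions: 1/((x-6)(x-11))=A/(x-6)+B/(x-11)
A=-1/5, B=1/5
∫ [-1/5· 1/(x-6)+1/5· 1/(x-11)] dx
=(1/5)[ln|x-11| - ln|x-6|]+C

Answer: (1/5)·ln|(x-11)/(x-6)|+C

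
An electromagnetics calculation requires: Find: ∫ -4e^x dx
Since d/dx[e^x]=+ e^x, we get -4e^x + C

Answer: -4e^x + C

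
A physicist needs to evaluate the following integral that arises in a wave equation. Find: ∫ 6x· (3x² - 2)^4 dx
Let u=3x² - 2, du=6x dx
∫ u^4 du=u^5/5+C

Answer: (3x² - 2)^5/5+C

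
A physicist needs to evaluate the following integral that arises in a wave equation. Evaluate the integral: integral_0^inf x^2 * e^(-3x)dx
This is a Gamma integral. Substitute u = 3x (du = 3 dx):
integral_0^inf x^2*e^(-3x) dx = (1/3^3) integral_0^inf u^2*e^(-u) du
= Gamma(3)/3^3 = 2!/3^3 = 2/27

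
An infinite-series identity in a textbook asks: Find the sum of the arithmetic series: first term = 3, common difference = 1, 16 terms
Last term: a_n = 3+(16-1)·1 = 18
Sum = n(a_1+a_n)/2 = 16(3+18)/2 = 168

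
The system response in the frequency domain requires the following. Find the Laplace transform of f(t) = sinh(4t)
L{sinh(at)} = a/(s²-a²)
L{sinh(4t)} = 4/(s²-16)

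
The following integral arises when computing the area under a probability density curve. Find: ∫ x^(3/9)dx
Power rule: ∫ x^(1/3) dx=x^(4/3)/(4/3)+C

Answer: (3/4)·x^(4/3)+C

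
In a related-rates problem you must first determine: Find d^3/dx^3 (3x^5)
Apply power rule 3 times:
d^1: 15x^4
d^2: 60x^3
d^3: 180x^2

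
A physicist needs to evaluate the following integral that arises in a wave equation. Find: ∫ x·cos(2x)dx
By parts: u = x, dv = cos(2x) dx
du = dx, v = sin(2x)/2
= x·sin(2x)/2+cos(2x)/2²+C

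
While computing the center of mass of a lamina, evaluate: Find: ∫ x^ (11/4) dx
Power rule: ∫ x^(11/4) dx = x^(15/4)/(15/4)+C

Answer: (4/15)·x^(15/4)+C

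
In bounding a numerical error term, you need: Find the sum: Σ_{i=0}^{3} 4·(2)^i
Geometric series: S = a(1 - r^n)/(1 - r)
a = 4, r = 2, n = 4
S = 4(1 - 16)/-1 = 60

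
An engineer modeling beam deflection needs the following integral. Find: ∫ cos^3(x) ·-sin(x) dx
Let u=cos(x), du=-sin(x) dx
∫ u^3 du=u^4/4 + C

Answer: cos^4(x)/4 + C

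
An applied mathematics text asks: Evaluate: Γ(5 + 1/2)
Γ(n + 1/2)=(2n)!√π/(4^n·n!)
=3628800√π/(1024·120)=(945/32)·√π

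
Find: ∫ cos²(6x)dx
Using identity cos²(u) = (1 + cos(2u))/2:
∫ (1 + cos(12x))/2 dx = x/2 + sin(12x)/24 + C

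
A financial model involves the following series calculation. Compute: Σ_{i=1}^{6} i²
Using formula: Σ i^2 = n(n + 1)(2n + 1)/6 = 6·7·13/6 = 91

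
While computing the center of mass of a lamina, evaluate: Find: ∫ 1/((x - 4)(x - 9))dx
Partial fractions: 1/((x-4)(x-9))=A/(x-4)+B/(x-9)
A=-1/5, B=1/5
∫ [-1/5· 1/(x-4)+1/5· 1/(x-9)] dx
=(1/5)[ln|x-9| - ln|x-4|]+C

Answer: (1/5)·ln|(x-9)/(x-4)|+C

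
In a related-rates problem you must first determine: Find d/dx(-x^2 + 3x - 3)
Power rule: d/dx(ax^n) = n·a·x^(n-1)
Term by term: -2·x+3

Answer: -2x+3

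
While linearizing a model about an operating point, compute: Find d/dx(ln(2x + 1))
Chain rule: d/dx[ln(u)] = u'/u where u = 2x + 1
u' = 2

Answer: (2)/(2x + 1)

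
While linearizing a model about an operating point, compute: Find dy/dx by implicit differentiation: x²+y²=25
Differentiate both sides: 2x+2y·(dy/dx)=0
Solve: dy/dx=-2x/(2y)=-x/y

Answer: dy/dx=-x/y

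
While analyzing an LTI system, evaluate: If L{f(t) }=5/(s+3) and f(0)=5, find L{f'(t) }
L{f'(t)} = s·F(s) - f(0) = 5s/(s + 3) - 5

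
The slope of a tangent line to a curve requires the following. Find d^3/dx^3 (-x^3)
Apply power rule 3 times:
d^1: -3x^2
d^2: -6x
d^3: -6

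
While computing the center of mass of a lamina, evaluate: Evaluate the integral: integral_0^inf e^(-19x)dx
integral_0^inf e^(-19x) dx=[-1/19 * e^(-19x)]_0^inf
=0 - (-1/19)=1/19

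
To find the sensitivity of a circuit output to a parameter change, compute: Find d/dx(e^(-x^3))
Chain rule: d/dx[e^u] = e^u · u' where u = -x^3
u' = -3x^2

Answer: -3x^2·e^(-x^3)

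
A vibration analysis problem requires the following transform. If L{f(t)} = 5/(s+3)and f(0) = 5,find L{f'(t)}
L{f'(t)}=s·F(s) - f(0)=5s/(s + 3) - 5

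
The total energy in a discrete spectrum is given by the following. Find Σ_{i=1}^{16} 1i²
= 1·n(n+1)(2n+1)/6 = 1·16·17·33/6 = 1496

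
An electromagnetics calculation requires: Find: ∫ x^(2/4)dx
Power rule: ∫ x^(1/2) dx=x^(3/2)/(3/2) + C

Answer: (2/3)·x^(3/2) + C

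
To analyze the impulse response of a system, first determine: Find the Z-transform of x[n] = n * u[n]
Standard pair: Z{n*u[n]}=z/(z-1)^2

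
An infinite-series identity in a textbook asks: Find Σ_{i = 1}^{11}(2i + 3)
=2·Σ i + 3·11=2·66 + 33=165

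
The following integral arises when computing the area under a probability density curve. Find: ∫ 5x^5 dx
Using power rule: ∫ 5x^5 dx=5/6 x^6+C=(5/6)x^6+C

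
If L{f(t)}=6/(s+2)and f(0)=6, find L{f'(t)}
L{f'(t)} = s·F(s) - f(0) = 6s/(s + 2) - 6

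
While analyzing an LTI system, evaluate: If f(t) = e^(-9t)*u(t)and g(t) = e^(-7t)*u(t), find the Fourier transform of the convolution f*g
By the convolution theorem: F{f * g}=F(omega) * G(omega)
F(omega)=1/(9 + j * omega), G(omega)=1/(7 + j * omega)
F{f * g}=1/((9 + j * omega)(7 + j * omega))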